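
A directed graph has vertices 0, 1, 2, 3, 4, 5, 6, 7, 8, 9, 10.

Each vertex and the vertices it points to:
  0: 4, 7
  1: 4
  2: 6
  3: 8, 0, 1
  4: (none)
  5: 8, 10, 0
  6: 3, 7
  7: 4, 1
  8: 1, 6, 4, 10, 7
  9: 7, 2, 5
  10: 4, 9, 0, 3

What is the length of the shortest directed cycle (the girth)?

3

For each vertex v, BFS finds the shortest path from v back to v.
The shortest such closed walk is 10 → 3 → 8 → 10, length 3.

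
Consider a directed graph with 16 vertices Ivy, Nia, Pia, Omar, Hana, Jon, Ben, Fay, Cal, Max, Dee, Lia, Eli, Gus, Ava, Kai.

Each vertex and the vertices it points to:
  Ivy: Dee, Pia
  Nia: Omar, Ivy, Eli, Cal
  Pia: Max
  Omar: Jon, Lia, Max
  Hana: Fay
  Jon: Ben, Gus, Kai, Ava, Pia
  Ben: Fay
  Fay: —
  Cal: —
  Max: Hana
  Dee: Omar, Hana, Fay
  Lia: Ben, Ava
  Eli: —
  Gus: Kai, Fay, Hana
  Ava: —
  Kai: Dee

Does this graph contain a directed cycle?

DFS with white/gray/black marking, starting from Lia:
Lia gray
  Ben gray
    Fay gray
    Fay black
  Ben black
  Ava gray
  Ava black
Lia black
Ivy gray
  Dee gray
    Omar gray
      Jon gray
        Jon→Ben: Ben black — skip
        Gus gray
          Kai gray
            Kai→Dee: Dee is gray → back edge
Back edge found, so a cycle exists: Dee → Omar → Jon → Gus → Kai → Dee.

Yes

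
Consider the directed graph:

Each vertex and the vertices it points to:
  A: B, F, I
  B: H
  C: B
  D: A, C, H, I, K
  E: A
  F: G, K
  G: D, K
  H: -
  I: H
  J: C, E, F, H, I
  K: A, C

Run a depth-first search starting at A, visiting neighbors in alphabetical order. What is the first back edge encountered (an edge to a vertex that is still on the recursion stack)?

D->A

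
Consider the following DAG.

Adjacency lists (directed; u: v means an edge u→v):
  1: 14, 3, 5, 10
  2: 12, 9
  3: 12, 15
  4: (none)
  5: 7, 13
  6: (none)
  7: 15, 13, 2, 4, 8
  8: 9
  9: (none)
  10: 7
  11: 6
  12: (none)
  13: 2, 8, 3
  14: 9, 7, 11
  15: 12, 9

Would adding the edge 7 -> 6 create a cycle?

Adding 7→6 creates a cycle iff 6 can already reach 7.
Explore from 6: no path reaches 7. The graph stays acyclic.

No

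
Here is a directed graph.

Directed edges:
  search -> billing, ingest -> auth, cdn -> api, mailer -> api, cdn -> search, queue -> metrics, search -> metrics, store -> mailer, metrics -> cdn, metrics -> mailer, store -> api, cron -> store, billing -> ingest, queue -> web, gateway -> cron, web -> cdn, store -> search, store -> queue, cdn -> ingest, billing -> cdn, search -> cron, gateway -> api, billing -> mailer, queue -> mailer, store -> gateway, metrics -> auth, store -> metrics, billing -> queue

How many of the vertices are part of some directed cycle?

A vertex is on a directed cycle iff it belongs to a strongly connected component of size ≥ 2 (or has a self-loop).
The vertices on cycles are {cdn, web, cron, queue, store, search, billing, gateway, metrics} — 9 in total.

9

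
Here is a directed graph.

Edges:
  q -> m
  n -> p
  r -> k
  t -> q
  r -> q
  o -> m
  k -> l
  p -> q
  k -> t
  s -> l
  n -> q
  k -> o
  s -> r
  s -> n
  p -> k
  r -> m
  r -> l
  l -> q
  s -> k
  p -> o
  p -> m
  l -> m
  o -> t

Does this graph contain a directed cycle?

DFS with white/gray/black marking, starting from o:
o gray
  t gray
    q gray
      m gray
      m black
    q black
  t black
  o→m: m black — skip
o black
k gray
  l gray
    l→m: m black — skip
    l→q: q black — skip
  l black
  k→t: t black — skip
  k→o: o black — skip
k black
n gray
  p gray
    p→o: o black — skip
    p→k: k black — skip
    p→q: q black — skip
    p→m: m black — skip
  p black
  n→q: q black — skip
n black
r gray
  r→k: k black — skip
  r→l: l black — skip
  r→q: q black — skip
  r→m: m black — skip
r black
s gray
  s→n: n black — skip
  s→k: k black — skip
  s→r: r black — skip
  s→l: l black — skip
s black
Every edge goes to a white or black vertex — no back edge, so the graph is acyclic.

No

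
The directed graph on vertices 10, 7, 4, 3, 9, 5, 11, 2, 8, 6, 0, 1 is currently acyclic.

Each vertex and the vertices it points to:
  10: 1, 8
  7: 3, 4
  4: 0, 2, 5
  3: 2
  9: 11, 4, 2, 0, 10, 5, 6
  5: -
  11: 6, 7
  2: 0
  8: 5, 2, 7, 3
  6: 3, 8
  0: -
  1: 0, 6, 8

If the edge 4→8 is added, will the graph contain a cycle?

Yes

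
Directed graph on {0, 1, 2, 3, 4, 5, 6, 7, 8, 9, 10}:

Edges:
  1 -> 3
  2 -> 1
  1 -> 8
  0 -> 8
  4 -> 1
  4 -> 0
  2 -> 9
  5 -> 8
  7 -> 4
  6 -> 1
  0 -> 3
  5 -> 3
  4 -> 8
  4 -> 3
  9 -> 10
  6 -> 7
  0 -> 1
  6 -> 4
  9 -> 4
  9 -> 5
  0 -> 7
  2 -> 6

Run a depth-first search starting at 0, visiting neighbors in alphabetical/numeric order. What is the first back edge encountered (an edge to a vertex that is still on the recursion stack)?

4->0

DFS from 0 (visiting neighbors in alphabetical/numeric order); mark gray on enter, black on exit:
0 gray
  1 gray
    3 gray
    3 black
    8 gray
    8 black
  1 black
  0→3: 3 black — skip
  7 gray
    4 gray
      4→0: 0 is gray → back edge
First back edge: 4 → 0.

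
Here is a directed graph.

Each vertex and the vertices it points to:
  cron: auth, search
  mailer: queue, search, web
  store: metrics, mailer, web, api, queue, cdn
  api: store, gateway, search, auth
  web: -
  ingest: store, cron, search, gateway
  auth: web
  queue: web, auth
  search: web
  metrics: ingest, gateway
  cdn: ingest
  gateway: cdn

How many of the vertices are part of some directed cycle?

A vertex is on a directed cycle iff it belongs to a strongly connected component of size ≥ 2 (or has a self-loop).
The vertices on cycles are {api, cdn, store, ingest, gateway, metrics} — 6 in total.

6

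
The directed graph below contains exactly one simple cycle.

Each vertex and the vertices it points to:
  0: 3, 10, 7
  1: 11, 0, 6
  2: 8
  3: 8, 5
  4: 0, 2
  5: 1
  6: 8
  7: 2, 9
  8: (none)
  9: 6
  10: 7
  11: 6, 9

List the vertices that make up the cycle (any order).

0, 1, 3, 5

DFS with gray/black marking from 0:
0 gray
  3 gray
    8 gray
    8 black
    5 gray
      1 gray
        11 gray
          6 gray
            6→8: 8 black — skip
          6 black
          9 gray
            9→6: 6 black — skip
          9 black
        11 black
        1→0: 0 is gray → back edge
Back edge closes the cycle 0 → 3 → 5 → 1 → 0; its vertices are {0, 1, 3, 5}.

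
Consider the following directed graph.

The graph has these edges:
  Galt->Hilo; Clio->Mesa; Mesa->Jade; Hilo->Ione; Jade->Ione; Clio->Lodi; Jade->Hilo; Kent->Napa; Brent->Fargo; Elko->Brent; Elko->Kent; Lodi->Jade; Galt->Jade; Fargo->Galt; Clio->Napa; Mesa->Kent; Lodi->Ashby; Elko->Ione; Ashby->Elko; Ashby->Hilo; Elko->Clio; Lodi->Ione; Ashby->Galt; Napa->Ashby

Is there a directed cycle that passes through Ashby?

Ashby is on a cycle iff Ashby can reach itself via ≥1 edge.
Ashby → Elko → Clio → Napa → Ashby — yes.

Yes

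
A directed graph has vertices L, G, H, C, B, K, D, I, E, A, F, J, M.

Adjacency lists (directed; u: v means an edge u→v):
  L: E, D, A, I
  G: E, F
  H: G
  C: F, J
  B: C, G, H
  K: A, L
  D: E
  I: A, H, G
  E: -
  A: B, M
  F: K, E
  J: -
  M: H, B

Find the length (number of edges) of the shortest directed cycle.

For each vertex v, BFS finds the shortest path from v back to v.
The shortest such closed walk is K → A → B → G → F → K, length 5.

5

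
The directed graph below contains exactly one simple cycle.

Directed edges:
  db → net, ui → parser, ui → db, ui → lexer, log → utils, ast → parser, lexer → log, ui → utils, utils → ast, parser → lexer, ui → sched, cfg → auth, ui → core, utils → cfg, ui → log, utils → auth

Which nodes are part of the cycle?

DFS with gray/black marking from utils:
utils gray
  auth gray
  auth black
  cfg gray
    cfg→auth: auth black — skip
  cfg black
  ast gray
    parser gray
      lexer gray
        log gray
          log→utils: utils is gray → back edge
Back edge closes the cycle utils → ast → parser → lexer → log → utils; its vertices are {ast, log, lexer, utils, parser}.

ast, log, lexer, utils, parser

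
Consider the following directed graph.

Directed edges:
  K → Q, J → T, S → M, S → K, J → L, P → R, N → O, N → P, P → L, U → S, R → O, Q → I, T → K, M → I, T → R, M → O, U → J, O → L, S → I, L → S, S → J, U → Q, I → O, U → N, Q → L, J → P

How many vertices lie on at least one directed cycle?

11

A vertex is on a directed cycle iff it belongs to a strongly connected component of size ≥ 2 (or has a self-loop).
The vertices on cycles are {I, J, K, L, M, O, P, Q, R, S, T} — 11 in total.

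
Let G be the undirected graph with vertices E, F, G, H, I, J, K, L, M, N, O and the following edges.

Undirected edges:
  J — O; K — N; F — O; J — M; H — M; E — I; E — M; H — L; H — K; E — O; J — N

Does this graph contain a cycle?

Yes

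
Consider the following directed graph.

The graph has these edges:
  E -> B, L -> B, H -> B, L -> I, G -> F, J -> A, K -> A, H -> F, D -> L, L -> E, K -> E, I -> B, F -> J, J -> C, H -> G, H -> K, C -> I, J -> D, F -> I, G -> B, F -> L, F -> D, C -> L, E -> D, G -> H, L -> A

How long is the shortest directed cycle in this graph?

2

For each vertex v, BFS finds the shortest path from v back to v.
The shortest such closed walk is H → G → H, length 2.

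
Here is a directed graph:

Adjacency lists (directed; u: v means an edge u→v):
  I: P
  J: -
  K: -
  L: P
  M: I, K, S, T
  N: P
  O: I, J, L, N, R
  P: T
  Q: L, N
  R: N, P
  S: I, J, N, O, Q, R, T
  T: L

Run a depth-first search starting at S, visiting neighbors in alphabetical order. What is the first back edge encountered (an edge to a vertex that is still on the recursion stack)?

DFS from S (visiting neighbors in alphabetical order); mark gray on enter, black on exit:
S gray
  I gray
    P gray
      T gray
        L gray
          L→P: P is gray → back edge
First back edge: L → P.

L→P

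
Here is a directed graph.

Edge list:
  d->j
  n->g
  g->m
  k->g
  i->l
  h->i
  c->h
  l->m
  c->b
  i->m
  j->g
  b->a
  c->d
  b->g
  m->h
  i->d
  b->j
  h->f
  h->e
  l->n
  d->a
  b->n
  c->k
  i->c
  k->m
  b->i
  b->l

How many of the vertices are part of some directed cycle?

11

A vertex is on a directed cycle iff it belongs to a strongly connected component of size ≥ 2 (or has a self-loop).
The vertices on cycles are {b, c, d, g, h, i, j, k, l, m, n} — 11 in total.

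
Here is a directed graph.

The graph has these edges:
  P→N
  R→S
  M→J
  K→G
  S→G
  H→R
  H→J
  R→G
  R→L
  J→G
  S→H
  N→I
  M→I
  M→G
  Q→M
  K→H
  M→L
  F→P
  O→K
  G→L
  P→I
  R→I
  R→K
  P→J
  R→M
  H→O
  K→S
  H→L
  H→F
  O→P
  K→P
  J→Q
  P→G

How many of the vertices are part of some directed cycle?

8

A vertex is on a directed cycle iff it belongs to a strongly connected component of size ≥ 2 (or has a self-loop).
The vertices on cycles are {H, J, K, M, O, Q, R, S} — 8 in total.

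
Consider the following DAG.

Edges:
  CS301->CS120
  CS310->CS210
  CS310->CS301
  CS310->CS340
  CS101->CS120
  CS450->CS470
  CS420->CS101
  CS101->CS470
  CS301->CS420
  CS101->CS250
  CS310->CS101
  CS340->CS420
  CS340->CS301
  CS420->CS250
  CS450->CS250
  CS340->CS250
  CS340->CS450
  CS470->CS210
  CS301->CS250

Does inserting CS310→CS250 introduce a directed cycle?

Adding CS310→CS250 creates a cycle iff CS250 can already reach CS310.
Explore from CS250: no path reaches CS310. The graph stays acyclic.

No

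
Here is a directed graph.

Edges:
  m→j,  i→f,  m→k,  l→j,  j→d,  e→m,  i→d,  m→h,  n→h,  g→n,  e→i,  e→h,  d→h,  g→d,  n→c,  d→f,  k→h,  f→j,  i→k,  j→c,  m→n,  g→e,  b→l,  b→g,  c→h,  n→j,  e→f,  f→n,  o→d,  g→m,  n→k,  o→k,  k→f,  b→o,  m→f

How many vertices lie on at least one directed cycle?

A vertex is on a directed cycle iff it belongs to a strongly connected component of size ≥ 2 (or has a self-loop).
The vertices on cycles are {d, f, j, k, n} — 5 in total.

5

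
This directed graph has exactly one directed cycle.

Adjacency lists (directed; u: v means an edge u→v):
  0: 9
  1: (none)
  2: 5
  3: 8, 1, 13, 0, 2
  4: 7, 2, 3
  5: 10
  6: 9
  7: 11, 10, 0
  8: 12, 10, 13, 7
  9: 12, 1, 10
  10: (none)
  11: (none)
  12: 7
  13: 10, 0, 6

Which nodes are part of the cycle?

0, 7, 9, 12

DFS with gray/black marking from 12:
12 gray
  7 gray
    11 gray
    11 black
    10 gray
    10 black
    0 gray
      9 gray
        9→12: 12 is gray → back edge
Back edge closes the cycle 12 → 7 → 0 → 9 → 12; its vertices are {0, 7, 9, 12}.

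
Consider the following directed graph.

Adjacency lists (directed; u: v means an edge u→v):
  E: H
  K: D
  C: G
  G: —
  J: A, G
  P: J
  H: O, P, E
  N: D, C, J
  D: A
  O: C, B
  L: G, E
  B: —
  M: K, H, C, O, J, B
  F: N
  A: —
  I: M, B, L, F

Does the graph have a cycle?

Yes

DFS with white/gray/black marking, starting from C:
C gray
  G gray
  G black
C black
E gray
  H gray
    O gray
      O→C: C black — skip
      B gray
      B black
    O black
    P gray
      J gray
        A gray
        A black
        J→G: G black — skip
      J black
    P black
    H→E: E is gray → back edge
Back edge found, so a cycle exists: E → H → E.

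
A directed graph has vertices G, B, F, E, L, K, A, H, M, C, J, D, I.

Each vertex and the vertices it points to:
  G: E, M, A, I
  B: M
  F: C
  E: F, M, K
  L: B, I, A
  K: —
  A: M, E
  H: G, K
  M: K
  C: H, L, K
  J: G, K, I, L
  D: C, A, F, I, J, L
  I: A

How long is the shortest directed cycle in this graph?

5

For each vertex v, BFS finds the shortest path from v back to v.
The shortest such closed walk is F → C → H → G → E → F, length 5.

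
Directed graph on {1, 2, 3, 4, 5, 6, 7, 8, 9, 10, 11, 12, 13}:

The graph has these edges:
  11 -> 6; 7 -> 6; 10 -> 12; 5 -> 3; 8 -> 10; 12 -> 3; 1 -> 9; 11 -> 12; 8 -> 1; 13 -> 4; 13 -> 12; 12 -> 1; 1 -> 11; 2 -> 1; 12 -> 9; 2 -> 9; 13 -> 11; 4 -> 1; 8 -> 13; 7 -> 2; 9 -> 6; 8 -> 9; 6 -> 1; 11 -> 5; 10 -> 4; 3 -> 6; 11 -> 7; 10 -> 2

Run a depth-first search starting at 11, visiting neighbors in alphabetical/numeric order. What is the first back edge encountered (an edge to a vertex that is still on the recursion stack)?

9->6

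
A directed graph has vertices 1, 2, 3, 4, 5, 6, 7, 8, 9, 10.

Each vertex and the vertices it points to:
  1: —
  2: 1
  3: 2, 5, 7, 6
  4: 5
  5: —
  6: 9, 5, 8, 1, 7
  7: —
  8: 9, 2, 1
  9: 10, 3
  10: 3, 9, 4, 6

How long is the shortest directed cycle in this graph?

2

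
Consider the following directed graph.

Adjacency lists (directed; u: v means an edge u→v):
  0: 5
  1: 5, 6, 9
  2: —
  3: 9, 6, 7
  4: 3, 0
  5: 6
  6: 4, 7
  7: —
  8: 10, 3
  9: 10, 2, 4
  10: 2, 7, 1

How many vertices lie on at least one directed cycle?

8

A vertex is on a directed cycle iff it belongs to a strongly connected component of size ≥ 2 (or has a self-loop).
The vertices on cycles are {0, 1, 3, 4, 5, 6, 9, 10} — 8 in total.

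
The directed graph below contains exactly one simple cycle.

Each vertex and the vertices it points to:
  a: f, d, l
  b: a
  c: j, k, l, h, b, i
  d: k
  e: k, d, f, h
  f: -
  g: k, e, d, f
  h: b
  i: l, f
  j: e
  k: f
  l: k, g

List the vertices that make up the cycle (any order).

a, b, e, g, h, l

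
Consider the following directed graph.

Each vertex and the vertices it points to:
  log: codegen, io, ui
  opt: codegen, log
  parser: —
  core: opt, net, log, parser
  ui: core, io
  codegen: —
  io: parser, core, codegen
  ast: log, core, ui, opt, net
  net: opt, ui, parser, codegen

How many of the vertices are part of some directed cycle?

6

A vertex is on a directed cycle iff it belongs to a strongly connected component of size ≥ 2 (or has a self-loop).
The vertices on cycles are {io, ui, log, net, opt, core} — 6 in total.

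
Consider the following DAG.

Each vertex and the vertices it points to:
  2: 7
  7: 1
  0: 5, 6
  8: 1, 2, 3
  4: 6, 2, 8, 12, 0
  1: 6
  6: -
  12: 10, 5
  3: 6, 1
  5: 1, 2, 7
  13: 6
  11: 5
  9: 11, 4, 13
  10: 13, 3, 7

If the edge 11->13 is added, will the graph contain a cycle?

No

Adding 11→13 creates a cycle iff 13 can already reach 11.
Explore from 13: no path reaches 11. The graph stays acyclic.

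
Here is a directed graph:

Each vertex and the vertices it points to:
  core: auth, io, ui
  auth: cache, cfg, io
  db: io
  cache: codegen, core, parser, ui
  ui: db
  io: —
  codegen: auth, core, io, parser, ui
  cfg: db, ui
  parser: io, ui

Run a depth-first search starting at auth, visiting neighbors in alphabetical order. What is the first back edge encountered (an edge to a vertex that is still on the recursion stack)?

codegen->auth

DFS from auth (visiting neighbors in alphabetical order); mark gray on enter, black on exit:
auth gray
  cache gray
    codegen gray
      codegen→auth: auth is gray → back edge
First back edge: codegen → auth.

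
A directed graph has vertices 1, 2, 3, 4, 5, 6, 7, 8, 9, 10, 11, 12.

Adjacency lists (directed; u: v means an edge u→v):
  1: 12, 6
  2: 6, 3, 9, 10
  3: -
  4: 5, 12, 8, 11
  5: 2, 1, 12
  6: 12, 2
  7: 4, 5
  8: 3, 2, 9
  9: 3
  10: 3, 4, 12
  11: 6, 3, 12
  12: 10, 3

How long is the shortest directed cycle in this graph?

2

For each vertex v, BFS finds the shortest path from v back to v.
The shortest such closed walk is 2 → 6 → 2, length 2.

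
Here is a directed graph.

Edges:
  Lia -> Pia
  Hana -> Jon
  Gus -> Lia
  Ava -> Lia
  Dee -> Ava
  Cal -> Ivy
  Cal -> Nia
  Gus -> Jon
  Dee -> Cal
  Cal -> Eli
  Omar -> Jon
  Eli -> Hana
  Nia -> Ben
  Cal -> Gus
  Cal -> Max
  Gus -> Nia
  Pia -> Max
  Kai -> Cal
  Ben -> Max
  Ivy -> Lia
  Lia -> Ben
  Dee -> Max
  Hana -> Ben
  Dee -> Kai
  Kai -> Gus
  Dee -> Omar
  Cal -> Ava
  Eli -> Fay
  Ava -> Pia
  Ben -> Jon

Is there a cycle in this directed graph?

No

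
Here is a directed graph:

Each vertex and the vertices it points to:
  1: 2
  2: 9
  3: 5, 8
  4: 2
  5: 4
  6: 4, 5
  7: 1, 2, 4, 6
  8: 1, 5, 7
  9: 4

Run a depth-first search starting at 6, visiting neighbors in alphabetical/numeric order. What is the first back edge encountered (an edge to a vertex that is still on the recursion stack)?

DFS from 6 (visiting neighbors in alphabetical/numeric order); mark gray on enter, black on exit:
6 gray
  4 gray
    2 gray
      9 gray
        9→4: 4 is gray → back edge
First back edge: 9 → 4.

9->4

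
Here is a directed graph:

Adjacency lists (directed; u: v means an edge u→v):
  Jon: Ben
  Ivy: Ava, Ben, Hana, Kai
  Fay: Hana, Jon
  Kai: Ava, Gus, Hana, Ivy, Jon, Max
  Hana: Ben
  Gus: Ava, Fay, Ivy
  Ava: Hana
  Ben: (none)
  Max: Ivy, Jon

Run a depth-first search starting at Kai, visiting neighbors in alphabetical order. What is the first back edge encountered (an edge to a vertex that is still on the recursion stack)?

Ivy->Kai

DFS from Kai (visiting neighbors in alphabetical order); mark gray on enter, black on exit:
Kai gray
  Ava gray
    Hana gray
      Ben gray
      Ben black
    Hana black
  Ava black
  Gus gray
    Gus→Ava: Ava black — skip
    Fay gray
      Fay→Hana: Hana black — skip
      Jon gray
        Jon→Ben: Ben black — skip
      Jon black
    Fay black
    Ivy gray
      Ivy→Ava: Ava black — skip
      Ivy→Ben: Ben black — skip
      Ivy→Hana: Hana black — skip
      Ivy→Kai: Kai is gray → back edge
First back edge: Ivy → Kai.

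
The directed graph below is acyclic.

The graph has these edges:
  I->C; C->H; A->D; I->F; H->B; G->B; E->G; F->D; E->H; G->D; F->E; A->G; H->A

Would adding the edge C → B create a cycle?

No

Adding C→B creates a cycle iff B can already reach C.
Explore from B: no path reaches C. The graph stays acyclic.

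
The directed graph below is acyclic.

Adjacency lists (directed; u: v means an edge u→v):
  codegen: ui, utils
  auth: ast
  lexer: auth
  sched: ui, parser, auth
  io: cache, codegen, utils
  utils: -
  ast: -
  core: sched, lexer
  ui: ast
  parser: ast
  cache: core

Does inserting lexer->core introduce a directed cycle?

Adding lexer→core creates a cycle iff core can already reach lexer.
Path from core: core → lexer.
So core → … → lexer → core is a cycle.

Yes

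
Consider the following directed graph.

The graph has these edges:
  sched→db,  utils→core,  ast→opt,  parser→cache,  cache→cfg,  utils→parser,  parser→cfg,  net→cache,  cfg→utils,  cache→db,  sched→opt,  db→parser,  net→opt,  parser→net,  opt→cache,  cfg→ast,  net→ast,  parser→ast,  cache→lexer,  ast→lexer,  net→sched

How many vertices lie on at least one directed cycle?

9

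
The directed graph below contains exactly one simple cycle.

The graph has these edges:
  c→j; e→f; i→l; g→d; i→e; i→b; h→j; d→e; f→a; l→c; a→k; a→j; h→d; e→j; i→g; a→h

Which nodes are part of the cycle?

DFS with gray/black marking from e:
e gray
  j gray
  j black
  f gray
    a gray
      h gray
        h→j: j black — skip
        d gray
          d→e: e is gray → back edge
Back edge closes the cycle e → f → a → h → d → e; its vertices are {a, d, e, f, h}.

a, d, e, f, h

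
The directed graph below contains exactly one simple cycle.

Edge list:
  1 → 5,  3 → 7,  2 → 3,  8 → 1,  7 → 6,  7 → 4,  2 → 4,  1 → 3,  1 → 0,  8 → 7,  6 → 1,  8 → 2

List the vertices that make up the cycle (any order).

DFS with gray/black marking from 1:
1 gray
  5 gray
  5 black
  0 gray
  0 black
  3 gray
    7 gray
      6 gray
        6→1: 1 is gray → back edge
Back edge closes the cycle 1 → 3 → 7 → 6 → 1; its vertices are {1, 3, 6, 7}.

1, 3, 6, 7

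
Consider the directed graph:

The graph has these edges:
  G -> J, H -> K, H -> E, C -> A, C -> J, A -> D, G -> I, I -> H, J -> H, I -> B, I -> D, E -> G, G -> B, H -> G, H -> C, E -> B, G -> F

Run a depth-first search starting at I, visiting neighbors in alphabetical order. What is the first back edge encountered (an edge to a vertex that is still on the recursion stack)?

DFS from I (visiting neighbors in alphabetical order); mark gray on enter, black on exit:
I gray
  B gray
  B black
  D gray
  D black
  H gray
    C gray
      A gray
        A→D: D black — skip
      A black
      J gray
        J→H: H is gray → back edge
First back edge: J → H.

J→H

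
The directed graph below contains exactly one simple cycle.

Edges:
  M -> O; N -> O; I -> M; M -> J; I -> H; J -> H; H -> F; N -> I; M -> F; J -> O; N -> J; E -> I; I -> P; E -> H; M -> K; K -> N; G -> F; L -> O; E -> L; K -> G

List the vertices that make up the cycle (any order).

I, K, M, N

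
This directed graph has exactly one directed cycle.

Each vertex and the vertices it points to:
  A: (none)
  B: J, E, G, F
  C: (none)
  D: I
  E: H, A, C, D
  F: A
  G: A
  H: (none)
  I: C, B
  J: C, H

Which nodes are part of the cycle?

DFS with gray/black marking from B:
B gray
  J gray
    C gray
    C black
    H gray
    H black
  J black
  E gray
    E→H: H black — skip
    A gray
    A black
    E→C: C black — skip
    D gray
      I gray
        I→C: C black — skip
        I→B: B is gray → back edge
Back edge closes the cycle B → E → D → I → B; its vertices are {B, D, E, I}.

B, D, E, I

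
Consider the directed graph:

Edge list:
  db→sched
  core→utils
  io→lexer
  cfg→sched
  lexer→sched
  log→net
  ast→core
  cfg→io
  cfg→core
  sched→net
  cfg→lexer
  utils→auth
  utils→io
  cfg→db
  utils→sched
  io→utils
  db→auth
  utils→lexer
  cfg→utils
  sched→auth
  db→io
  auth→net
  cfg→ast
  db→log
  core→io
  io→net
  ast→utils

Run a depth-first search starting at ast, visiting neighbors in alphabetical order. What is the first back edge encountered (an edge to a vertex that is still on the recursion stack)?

utils->io

DFS from ast (visiting neighbors in alphabetical order); mark gray on enter, black on exit:
ast gray
  core gray
    io gray
      lexer gray
        sched gray
          auth gray
            net gray
            net black
          auth black
          sched→net: net black — skip
        sched black
      lexer black
      io→net: net black — skip
      utils gray
        utils→auth: auth black — skip
        utils→io: io is gray → back edge
First back edge: utils → io.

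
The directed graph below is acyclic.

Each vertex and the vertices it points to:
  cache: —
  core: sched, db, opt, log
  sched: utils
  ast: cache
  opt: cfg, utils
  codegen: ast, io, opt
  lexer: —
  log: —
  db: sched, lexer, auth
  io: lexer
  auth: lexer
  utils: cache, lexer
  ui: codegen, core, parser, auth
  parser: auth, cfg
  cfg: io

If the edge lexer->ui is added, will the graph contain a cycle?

Adding lexer→ui creates a cycle iff ui can already reach lexer.
Path from ui: ui → auth → lexer.
So ui → … → lexer → ui is a cycle.

Yes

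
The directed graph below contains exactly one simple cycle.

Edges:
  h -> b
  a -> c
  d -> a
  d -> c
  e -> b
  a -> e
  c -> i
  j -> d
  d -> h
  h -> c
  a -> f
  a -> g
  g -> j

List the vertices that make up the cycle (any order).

a, d, g, j

DFS with gray/black marking from j:
j gray
  d gray
    c gray
      i gray
      i black
    c black
    h gray
      b gray
      b black
      h→c: c black — skip
    h black
    a gray
      a→c: c black — skip
      f gray
      f black
      g gray
        g→j: j is gray → back edge
Back edge closes the cycle j → d → a → g → j; its vertices are {a, d, g, j}.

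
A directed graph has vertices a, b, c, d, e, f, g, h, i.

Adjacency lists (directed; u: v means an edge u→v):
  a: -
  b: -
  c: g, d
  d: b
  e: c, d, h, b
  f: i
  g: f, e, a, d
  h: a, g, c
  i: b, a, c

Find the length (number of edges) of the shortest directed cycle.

3

For each vertex v, BFS finds the shortest path from v back to v.
The shortest such closed walk is h → g → e → h, length 3.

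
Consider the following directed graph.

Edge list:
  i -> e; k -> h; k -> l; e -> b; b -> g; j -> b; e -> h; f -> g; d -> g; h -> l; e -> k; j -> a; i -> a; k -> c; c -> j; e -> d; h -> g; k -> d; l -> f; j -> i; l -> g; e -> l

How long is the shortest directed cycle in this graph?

5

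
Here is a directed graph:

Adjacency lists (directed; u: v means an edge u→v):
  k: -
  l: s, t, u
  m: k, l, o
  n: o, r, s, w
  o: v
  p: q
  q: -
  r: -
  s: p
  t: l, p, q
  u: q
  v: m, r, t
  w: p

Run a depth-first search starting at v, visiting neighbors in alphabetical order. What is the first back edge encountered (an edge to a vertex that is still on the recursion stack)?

DFS from v (visiting neighbors in alphabetical order); mark gray on enter, black on exit:
v gray
  m gray
    k gray
    k black
    l gray
      s gray
        p gray
          q gray
          q black
        p black
      s black
      t gray
        t→l: l is gray → back edge
First back edge: t → l.

t->l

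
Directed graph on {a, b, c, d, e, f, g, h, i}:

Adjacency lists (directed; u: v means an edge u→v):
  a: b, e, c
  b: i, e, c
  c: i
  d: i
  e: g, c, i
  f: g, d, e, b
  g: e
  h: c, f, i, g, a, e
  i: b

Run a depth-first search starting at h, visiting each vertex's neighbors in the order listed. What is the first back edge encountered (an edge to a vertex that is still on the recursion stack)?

DFS from h (visiting each vertex's neighbors in the order listed); mark gray on enter, black on exit:
h gray
  c gray
    i gray
      b gray
        b→i: i is gray → back edge
First back edge: b → i.

b→i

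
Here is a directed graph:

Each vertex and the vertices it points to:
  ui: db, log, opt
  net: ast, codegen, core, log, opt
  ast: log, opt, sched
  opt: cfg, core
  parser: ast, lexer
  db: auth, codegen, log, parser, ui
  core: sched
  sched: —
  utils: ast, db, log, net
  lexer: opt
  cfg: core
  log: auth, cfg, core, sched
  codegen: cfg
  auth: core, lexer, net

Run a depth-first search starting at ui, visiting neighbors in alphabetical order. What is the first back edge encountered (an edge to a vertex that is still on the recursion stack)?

log→auth

DFS from ui (visiting neighbors in alphabetical order); mark gray on enter, black on exit:
ui gray
  db gray
    auth gray
      core gray
        sched gray
        sched black
      core black
      lexer gray
        opt gray
          cfg gray
            cfg→core: core black — skip
          cfg black
          opt→core: core black — skip
        opt black
      lexer black
      net gray
        ast gray
          log gray
            log→auth: auth is gray → back edge
First back edge: log → auth.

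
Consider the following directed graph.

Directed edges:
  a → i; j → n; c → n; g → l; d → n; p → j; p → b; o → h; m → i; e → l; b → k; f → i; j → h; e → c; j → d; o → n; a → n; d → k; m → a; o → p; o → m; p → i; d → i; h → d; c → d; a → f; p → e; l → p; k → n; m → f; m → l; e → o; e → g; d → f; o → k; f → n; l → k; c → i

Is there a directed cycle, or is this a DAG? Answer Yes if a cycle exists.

DFS with white/gray/black marking, starting from o:
o gray
  m gray
    f gray
      i gray
      i black
      n gray
      n black
    f black
    m→i: i black — skip
    a gray
      a→i: i black — skip
      a→f: f black — skip
      a→n: n black — skip
    a black
    l gray
      p gray
        b gray
          k gray
            k→n: n black — skip
          k black
        b black
        e gray
          e→o: o is gray → back edge
Back edge found, so a cycle exists: o → m → l → p → e → o.

Yes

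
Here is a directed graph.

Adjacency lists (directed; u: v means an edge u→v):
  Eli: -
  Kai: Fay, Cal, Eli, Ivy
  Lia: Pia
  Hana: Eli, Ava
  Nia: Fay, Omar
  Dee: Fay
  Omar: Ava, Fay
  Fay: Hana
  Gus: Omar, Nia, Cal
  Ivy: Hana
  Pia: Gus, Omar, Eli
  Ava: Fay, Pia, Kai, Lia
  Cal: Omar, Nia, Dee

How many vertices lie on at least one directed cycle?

A vertex is on a directed cycle iff it belongs to a strongly connected component of size ≥ 2 (or has a self-loop).
The vertices on cycles are {Ava, Cal, Dee, Fay, Gus, Ivy, Kai, Lia, Nia, Pia, Hana, Omar} — 12 in total.

12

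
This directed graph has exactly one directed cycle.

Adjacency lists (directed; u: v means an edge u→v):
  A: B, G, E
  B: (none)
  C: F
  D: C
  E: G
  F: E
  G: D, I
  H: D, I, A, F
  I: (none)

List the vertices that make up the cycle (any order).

C, D, E, F, G

DFS with gray/black marking from D:
D gray
  C gray
    F gray
      E gray
        G gray
          G→D: D is gray → back edge
Back edge closes the cycle D → C → F → E → G → D; its vertices are {C, D, E, F, G}.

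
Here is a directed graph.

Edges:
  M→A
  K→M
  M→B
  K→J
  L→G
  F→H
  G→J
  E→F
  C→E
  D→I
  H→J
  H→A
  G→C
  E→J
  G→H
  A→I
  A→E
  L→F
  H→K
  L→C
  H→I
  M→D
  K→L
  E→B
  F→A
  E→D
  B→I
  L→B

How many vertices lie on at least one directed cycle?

9

A vertex is on a directed cycle iff it belongs to a strongly connected component of size ≥ 2 (or has a self-loop).
The vertices on cycles are {A, C, E, F, G, H, K, L, M} — 9 in total.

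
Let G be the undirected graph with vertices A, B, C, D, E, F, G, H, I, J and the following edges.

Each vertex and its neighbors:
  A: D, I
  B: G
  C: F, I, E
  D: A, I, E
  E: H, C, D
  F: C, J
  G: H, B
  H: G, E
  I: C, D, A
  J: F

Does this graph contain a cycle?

DFS, tracking each vertex's parent; an edge to a visited non-parent vertex closes a cycle.
Start from C:
visit C (parent –)
  visit F (parent C)
    F–C: parent, skip
    visit J (parent F)
      J–F: parent, skip
  visit I (parent C)
    I–C: parent, skip
    visit D (parent I)
      visit A (parent D)
        A–D: parent, skip
        A–I: I visited and ≠ parent → cycle
Cycle: I – D – A – I.

Yes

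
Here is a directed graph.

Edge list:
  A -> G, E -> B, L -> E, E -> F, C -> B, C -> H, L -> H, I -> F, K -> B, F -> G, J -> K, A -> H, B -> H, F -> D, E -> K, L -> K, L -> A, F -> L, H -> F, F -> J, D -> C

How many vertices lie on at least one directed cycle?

10

A vertex is on a directed cycle iff it belongs to a strongly connected component of size ≥ 2 (or has a self-loop).
The vertices on cycles are {A, B, C, D, E, F, H, J, K, L} — 10 in total.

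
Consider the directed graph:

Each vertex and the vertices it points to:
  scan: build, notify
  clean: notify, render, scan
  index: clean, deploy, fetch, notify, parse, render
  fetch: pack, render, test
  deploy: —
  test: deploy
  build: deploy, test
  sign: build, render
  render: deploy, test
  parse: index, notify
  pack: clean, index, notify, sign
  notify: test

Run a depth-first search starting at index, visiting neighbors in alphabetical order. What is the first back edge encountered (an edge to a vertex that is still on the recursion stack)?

pack→index

DFS from index (visiting neighbors in alphabetical order); mark gray on enter, black on exit:
index gray
  clean gray
    notify gray
      test gray
        deploy gray
        deploy black
      test black
    notify black
    render gray
      render→deploy: deploy black — skip
      render→test: test black — skip
    render black
    scan gray
      build gray
        build→deploy: deploy black — skip
        build→test: test black — skip
      build black
      scan→notify: notify black — skip
    scan black
  clean black
  index→deploy: deploy black — skip
  fetch gray
    pack gray
      pack→clean: clean black — skip
      pack→index: index is gray → back edge
First back edge: pack → index.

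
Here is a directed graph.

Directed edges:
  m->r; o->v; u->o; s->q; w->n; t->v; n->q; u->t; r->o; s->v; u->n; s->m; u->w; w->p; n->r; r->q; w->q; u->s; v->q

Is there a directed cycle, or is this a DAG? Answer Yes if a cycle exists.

DFS with white/gray/black marking, starting from u:
u gray
  t gray
    v gray
      q gray
      q black
    v black
  t black
  n gray
    n→q: q black — skip
    r gray
      r→q: q black — skip
      o gray
        o→v: v black — skip
      o black
    r black
  n black
  u→o: o black — skip
  w gray
    p gray
    p black
    w→q: q black — skip
    w→n: n black — skip
  w black
  s gray
    m gray
      m→r: r black — skip
    m black
    s→q: q black — skip
    s→v: v black — skip
  s black
u black
Every edge goes to a white or black vertex — no back edge, so the graph is acyclic.

No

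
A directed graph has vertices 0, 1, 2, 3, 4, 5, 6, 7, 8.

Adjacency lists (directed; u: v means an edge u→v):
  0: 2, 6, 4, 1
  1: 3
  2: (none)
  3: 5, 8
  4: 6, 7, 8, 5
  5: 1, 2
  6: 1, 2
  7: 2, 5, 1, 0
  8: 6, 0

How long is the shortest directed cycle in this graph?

3

For each vertex v, BFS finds the shortest path from v back to v.
The shortest such closed walk is 3 → 5 → 1 → 3, length 3.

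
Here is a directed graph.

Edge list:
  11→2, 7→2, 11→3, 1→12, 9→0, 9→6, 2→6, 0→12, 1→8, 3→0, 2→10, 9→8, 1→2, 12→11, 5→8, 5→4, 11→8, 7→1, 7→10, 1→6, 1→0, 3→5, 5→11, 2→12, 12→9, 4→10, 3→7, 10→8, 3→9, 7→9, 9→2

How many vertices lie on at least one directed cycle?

A vertex is on a directed cycle iff it belongs to a strongly connected component of size ≥ 2 (or has a self-loop).
The vertices on cycles are {0, 1, 2, 3, 5, 7, 9, 11, 12} — 9 in total.

9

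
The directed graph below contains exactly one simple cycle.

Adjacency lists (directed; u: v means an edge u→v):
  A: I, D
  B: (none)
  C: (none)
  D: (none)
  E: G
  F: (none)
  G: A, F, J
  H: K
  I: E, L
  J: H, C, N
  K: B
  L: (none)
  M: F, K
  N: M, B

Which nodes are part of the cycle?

A, E, G, I

DFS with gray/black marking from G:
G gray
  A gray
    I gray
      E gray
        E→G: G is gray → back edge
Back edge closes the cycle G → A → I → E → G; its vertices are {A, E, G, I}.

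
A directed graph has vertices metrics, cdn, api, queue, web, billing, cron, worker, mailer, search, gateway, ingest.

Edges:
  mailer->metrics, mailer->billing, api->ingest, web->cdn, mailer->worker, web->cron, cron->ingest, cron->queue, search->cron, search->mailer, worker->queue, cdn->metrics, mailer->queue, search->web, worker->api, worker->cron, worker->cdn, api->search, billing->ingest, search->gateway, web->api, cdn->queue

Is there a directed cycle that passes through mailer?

Yes

mailer is on a cycle iff mailer can reach itself via ≥1 edge.
mailer → worker → api → search → mailer — yes.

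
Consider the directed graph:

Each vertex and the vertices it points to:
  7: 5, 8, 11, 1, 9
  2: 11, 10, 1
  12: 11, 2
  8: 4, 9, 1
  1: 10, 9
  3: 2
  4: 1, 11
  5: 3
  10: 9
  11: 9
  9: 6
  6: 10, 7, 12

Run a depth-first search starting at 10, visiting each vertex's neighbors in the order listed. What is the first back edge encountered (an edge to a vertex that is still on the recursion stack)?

6→10

DFS from 10 (visiting each vertex's neighbors in the order listed); mark gray on enter, black on exit:
10 gray
  9 gray
    6 gray
      6→10: 10 is gray → back edge
First back edge: 6 → 10.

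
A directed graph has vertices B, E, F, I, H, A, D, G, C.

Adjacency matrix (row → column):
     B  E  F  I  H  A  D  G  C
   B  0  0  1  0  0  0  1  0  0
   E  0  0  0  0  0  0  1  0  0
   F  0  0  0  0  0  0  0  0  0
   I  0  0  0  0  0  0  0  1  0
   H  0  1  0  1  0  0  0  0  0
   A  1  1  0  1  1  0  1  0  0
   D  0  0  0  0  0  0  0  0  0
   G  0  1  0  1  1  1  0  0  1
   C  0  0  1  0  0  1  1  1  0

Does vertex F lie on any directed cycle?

F lies on a cycle iff there is a path from F back to itself.
Exploring from F, it never reaches itself; equivalently, its strongly connected component is a singleton.

No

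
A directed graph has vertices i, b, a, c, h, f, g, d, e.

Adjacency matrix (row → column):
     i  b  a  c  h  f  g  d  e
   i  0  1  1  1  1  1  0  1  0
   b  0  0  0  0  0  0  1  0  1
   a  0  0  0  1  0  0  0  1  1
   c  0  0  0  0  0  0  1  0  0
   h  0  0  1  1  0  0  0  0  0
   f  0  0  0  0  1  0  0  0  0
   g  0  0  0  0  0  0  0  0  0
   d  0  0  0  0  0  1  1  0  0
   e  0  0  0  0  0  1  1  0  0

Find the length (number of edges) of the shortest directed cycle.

4

For each vertex v, BFS finds the shortest path from v back to v.
The shortest such closed walk is h → a → e → f → h, length 4.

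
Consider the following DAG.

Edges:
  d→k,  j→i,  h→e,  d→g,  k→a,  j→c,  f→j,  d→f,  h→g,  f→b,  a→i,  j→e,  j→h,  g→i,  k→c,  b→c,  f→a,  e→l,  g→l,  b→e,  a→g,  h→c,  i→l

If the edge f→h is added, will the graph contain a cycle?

No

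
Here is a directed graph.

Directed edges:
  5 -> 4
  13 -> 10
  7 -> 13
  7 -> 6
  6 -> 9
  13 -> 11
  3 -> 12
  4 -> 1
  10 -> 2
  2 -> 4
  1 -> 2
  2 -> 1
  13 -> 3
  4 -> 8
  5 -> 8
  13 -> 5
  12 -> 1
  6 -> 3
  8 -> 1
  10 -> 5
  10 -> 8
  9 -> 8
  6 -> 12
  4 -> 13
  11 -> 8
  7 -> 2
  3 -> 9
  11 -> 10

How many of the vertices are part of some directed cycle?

A vertex is on a directed cycle iff it belongs to a strongly connected component of size ≥ 2 (or has a self-loop).
The vertices on cycles are {1, 2, 3, 4, 5, 8, 9, 10, 11, 12, 13} — 11 in total.

11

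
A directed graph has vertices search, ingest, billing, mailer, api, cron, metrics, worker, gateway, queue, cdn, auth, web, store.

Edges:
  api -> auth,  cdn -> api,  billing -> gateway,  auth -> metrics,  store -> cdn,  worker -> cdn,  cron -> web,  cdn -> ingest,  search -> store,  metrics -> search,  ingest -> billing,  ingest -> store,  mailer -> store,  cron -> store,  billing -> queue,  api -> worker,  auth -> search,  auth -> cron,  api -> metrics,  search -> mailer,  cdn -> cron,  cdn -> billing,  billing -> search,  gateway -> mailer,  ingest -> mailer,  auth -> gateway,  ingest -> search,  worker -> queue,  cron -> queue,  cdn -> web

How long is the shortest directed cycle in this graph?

For each vertex v, BFS finds the shortest path from v back to v.
The shortest such closed walk is cdn → cron → store → cdn, length 3.

3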